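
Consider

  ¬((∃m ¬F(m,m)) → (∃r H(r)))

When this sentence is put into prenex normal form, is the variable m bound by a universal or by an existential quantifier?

Rewrite implications/biconditionals: A → B as ¬A ∨ B.
  ¬(¬(∃m ¬F(m,m)) ∨ (∃r H(r)))
Push ¬ through the quantifiers and connectives to reach negation normal form:
  (∃m ¬F(m,m)) ∧ (∀r ¬H(r))
All bound variables are already distinct, so no renaming is needed.
Extract every quantifier outward, since the variables are now distinct and don't occur free across branches:
  ∃m ∀r (¬F(m,m) ∧ ¬H(r))
The quantifier ∃m sits under an even number of negations (counting the antecedent side of each →), so it remains existential.

existential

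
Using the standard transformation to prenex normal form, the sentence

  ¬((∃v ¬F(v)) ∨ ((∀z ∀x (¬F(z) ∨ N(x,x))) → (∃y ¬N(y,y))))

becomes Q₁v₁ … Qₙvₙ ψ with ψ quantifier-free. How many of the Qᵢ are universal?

4

First replace A → B with ¬A ∨ B.
  ¬((∃v ¬F(v)) ∨ ¬(∀z ∀x (¬F(z) ∨ N(x,x))) ∨ (∃y ¬N(y,y)))
Push ¬ through the quantifiers and connectives to reach negation normal form:
  (∀v F(v)) ∧ (∀z ∀x (¬F(z) ∨ N(x,x))) ∧ (∀y N(y,y))
All bound variables are already distinct, so no renaming is needed.
Pull the quantifiers to the front (each side's bound variable is not free in the other side):
  ∀v ∀z ∀x ∀y (F(v) ∧ (¬F(z) ∨ N(x,x)) ∧ N(y,y))
The prefix is ∀v ∀z ∀x ∀y: 4 universal, 0 existential.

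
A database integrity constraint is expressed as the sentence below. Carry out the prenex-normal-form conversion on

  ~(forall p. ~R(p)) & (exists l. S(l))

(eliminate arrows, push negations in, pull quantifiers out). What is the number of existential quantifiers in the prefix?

2

Push ¬ through the quantifiers and connectives to reach negation normal form:
  (exists p. R(p)) & (exists l. S(l))
All bound variables are already distinct, so no renaming is needed.
Pull the quantifiers to the front (each side's bound variable is not free in the other side):
  exists p. exists l. (R(p) & S(l))
The prefix is exists p exists l: 0 universal, 2 existential.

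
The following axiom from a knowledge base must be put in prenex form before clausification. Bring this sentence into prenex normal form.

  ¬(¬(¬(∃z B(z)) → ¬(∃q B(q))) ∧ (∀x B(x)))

First replace A → B with ¬A ∨ B.
  ¬(¬(¬¬(∃z B(z)) ∨ ¬(∃q B(q))) ∧ (∀x B(x)))
Drive negations inward (¬∀x A ≡ ∃x ¬A, ¬∃x A ≡ ∀x ¬A, De Morgan for ∧/∨):
  (∃z B(z)) ∨ (∀q ¬B(q)) ∨ (∃x ¬B(x))
Pull the quantifiers to the front (each side's bound variable is not free in the other side):
  ∃z ∀q ∃x (B(z) ∨ ¬B(q) ∨ ¬B(x))

∃z ∀q ∃x (B(z) ∨ ¬B(q) ∨ ¬B(x))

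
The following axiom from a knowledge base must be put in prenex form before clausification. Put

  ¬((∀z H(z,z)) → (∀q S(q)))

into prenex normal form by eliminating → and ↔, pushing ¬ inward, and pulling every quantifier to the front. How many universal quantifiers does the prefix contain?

1

First replace A → B with ¬A ∨ B.
  ¬(¬(∀z H(z,z)) ∨ (∀q S(q)))
Drive negations inward (¬∀x A ≡ ∃x ¬A, ¬∃x A ≡ ∀x ¬A, De Morgan for ∧/∨):
  (∀z H(z,z)) ∧ (∃q ¬S(q))
Extract every quantifier outward, since the variables are now distinct and don't occur free across branches:
  ∀z ∃q (H(z,z) ∧ ¬S(q))
The prefix is ∀z ∃q: 1 universal, 1 existential.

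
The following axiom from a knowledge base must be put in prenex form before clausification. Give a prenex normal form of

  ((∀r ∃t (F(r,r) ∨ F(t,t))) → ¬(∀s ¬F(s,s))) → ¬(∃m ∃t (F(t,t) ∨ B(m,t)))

First replace A → B with ¬A ∨ B.
  ¬(¬(∀r ∃t (F(r,r) ∨ F(t,t))) ∨ ¬(∀s ¬F(s,s))) ∨ ¬(∃m ∃t (F(t,t) ∨ B(m,t)))
Drive negations inward (¬∀x A ≡ ∃x ¬A, ¬∃x A ≡ ∀x ¬A, De Morgan for ∧/∨):
  (∀r ∃t (F(r,r) ∨ F(t,t))) ∧ (∀s ¬F(s,s)) ∨ (∀m ∀t (¬F(t,t) ∧ ¬B(m,t)))
Give each quantifier a distinct variable: t↦y.
  (∀r ∃t (F(r,r) ∨ F(t,t))) ∧ (∀s ¬F(s,s)) ∨ (∀m ∀y (¬F(y,y) ∧ ¬B(m,y)))
Extract every quantifier outward, since the variables are now distinct and don't occur free across branches:
  ∀r ∃t ∀s ∀m ∀y ((F(r,r) ∨ F(t,t)) ∧ ¬F(s,s) ∨ ¬F(y,y) ∧ ¬B(m,y))

∀r ∃t ∀s ∀m ∀y ((F(r,r) ∨ F(t,t)) ∧ ¬F(s,s) ∨ ¬F(y,y) ∧ ¬B(m,y))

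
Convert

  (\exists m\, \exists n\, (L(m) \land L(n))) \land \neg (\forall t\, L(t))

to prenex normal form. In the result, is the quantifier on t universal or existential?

existential

Drive negations inward (¬∀x A ≡ ∃x ¬A, ¬∃x A ≡ ∀x ¬A, De Morgan for ∧/∨):
  (\exists m\, \exists n\, (L(m) \land L(n))) \land (\exists t\, \neg L(t))
All bound variables are already distinct, so no renaming is needed.
Pull the quantifiers to the front (each side's bound variable is not free in the other side):
  \exists m\, \exists n\, \exists t\, (L(m) \land L(n) \land \neg L(t))
The quantifier \forall t sits under an odd number of negations, so it flips to \exists t.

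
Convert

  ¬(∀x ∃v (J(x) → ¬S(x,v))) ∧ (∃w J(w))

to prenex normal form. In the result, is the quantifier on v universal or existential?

Rewrite implications/biconditionals: A → B as ¬A ∨ B.
  ¬(∀x ∃v (¬J(x) ∨ ¬S(x,v))) ∧ (∃w J(w))
Drive negations inward (¬∀x A ≡ ∃x ¬A, ¬∃x A ≡ ∀x ¬A, De Morgan for ∧/∨):
  (∃x ∀v (J(x) ∧ S(x,v))) ∧ (∃w J(w))
All bound variables are already distinct, so no renaming is needed.
Extract every quantifier outward, since the variables are now distinct and don't occur free across branches:
  ∃x ∀v ∃w (J(x) ∧ S(x,v) ∧ J(w))
The quantifier ∃v sits under an odd number of negations (counting the antecedent side of each →), so it flips to ∀v.

universal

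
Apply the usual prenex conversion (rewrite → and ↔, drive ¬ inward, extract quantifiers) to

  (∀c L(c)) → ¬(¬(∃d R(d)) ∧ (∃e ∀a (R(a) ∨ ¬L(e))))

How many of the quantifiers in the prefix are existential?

First replace A → B with ¬A ∨ B.
  ¬(∀c L(c)) ∨ ¬(¬(∃d R(d)) ∧ (∃e ∀a (R(a) ∨ ¬L(e))))
Push ¬ through the quantifiers and connectives to reach negation normal form:
  (∃c ¬L(c)) ∨ (∃d R(d)) ∨ (∀e ∃a (¬R(a) ∧ L(e)))
All bound variables are already distinct, so no renaming is needed.
Extract every quantifier outward, since the variables are now distinct and don't occur free across branches:
  ∃c ∃d ∀e ∃a (¬L(c) ∨ R(d) ∨ ¬R(a) ∧ L(e))
The prefix is ∃c ∃d ∀e ∃a: 1 universal, 3 existential.

3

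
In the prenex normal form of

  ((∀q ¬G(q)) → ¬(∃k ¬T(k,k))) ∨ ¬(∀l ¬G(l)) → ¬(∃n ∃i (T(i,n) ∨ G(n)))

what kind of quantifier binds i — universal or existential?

universal

Eliminate → and ↔ using ¬ and ∨.
  ¬(¬(∀q ¬G(q)) ∨ ¬(∃k ¬T(k,k)) ∨ ¬(∀l ¬G(l))) ∨ ¬(∃n ∃i (T(i,n) ∨ G(n)))
Push ¬ through the quantifiers and connectives to reach negation normal form:
  (∀q ¬G(q)) ∧ (∃k ¬T(k,k)) ∧ (∀l ¬G(l)) ∨ (∀n ∀i (¬T(i,n) ∧ ¬G(n)))
All bound variables are already distinct, so no renaming is needed.
Pull the quantifiers to the front (each side's bound variable is not free in the other side):
  ∀q ∃k ∀l ∀n ∀i (¬G(q) ∧ ¬T(k,k) ∧ ¬G(l) ∨ ¬T(i,n) ∧ ¬G(n))
The quantifier ∃i sits under an odd number of negations (counting the antecedent side of each →), so it flips to ∀i.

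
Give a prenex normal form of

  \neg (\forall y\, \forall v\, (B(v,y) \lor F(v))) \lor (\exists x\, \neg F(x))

Move each ¬ inward, flipping quantifiers it crosses:
  (\exists y\, \exists v\, (\neg B(v,y) \land \neg F(v))) \lor (\exists x\, \neg F(x))
Finally move all quantifiers to the prefix:
  \exists y\, \exists v\, \exists x\, (\neg B(v,y) \land \neg F(v) \lor \neg F(x))

\exists y\, \exists v\, \exists x\, (\neg B(v,y) \land \neg F(v) \lor \neg F(x))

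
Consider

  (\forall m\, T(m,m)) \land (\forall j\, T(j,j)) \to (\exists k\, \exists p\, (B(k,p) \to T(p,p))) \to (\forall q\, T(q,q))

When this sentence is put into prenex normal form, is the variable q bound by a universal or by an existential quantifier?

universal

Rewrite implications/biconditionals: A → B as ¬A ∨ B.
  \neg ((\forall m\, T(m,m)) \land (\forall j\, T(j,j))) \lor \neg (\exists k\, \exists p\, (\neg B(k,p) \lor T(p,p))) \lor (\forall q\, T(q,q))
Drive negations inward (¬∀x A ≡ ∃x ¬A, ¬∃x A ≡ ∀x ¬A, De Morgan for ∧/∨):
  (\exists m\, \neg T(m,m)) \lor (\exists j\, \neg T(j,j)) \lor (\forall k\, \forall p\, (B(k,p) \land \neg T(p,p))) \lor (\forall q\, T(q,q))
Finally move all quantifiers to the prefix:
  \exists m\, \exists j\, \forall k\, \forall p\, \forall q\, (\neg T(m,m) \lor \neg T(j,j) \lor B(k,p) \land \neg T(p,p) \lor T(q,q))
The quantifier \forall q sits under an even number of negations (counting the antecedent side of each →), so it remains universal.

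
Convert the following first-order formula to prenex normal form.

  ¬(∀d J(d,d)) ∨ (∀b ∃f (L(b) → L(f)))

∃d ∀b ∃f (¬J(d,d) ∨ ¬L(b) ∨ L(f))

Eliminate → and ↔ using ¬ and ∨.
  ¬(∀d J(d,d)) ∨ (∀b ∃f (¬L(b) ∨ L(f)))
Drive negations inward (¬∀x A ≡ ∃x ¬A, ¬∃x A ≡ ∀x ¬A, De Morgan for ∧/∨):
  (∃d ¬J(d,d)) ∨ (∀b ∃f (¬L(b) ∨ L(f)))
Extract every quantifier outward, since the variables are now distinct and don't occur free across branches:
  ∃d ∀b ∃f (¬J(d,d) ∨ ¬L(b) ∨ L(f))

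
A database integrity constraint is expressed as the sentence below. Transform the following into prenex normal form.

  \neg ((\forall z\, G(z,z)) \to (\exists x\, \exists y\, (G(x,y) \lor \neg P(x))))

Rewrite implications/biconditionals: A → B as ¬A ∨ B.
  \neg (\neg (\forall z\, G(z,z)) \lor (\exists x\, \exists y\, (G(x,y) \lor \neg P(x))))
Push ¬ through the quantifiers and connectives to reach negation normal form:
  (\forall z\, G(z,z)) \land (\forall x\, \forall y\, (\neg G(x,y) \land P(x)))
Finally move all quantifiers to the prefix:
  \forall z\, \forall x\, \forall y\, (G(z,z) \land \neg G(x,y) \land P(x))

\forall z\, \forall x\, \forall y\, (G(z,z) \land \neg G(x,y) \land P(x))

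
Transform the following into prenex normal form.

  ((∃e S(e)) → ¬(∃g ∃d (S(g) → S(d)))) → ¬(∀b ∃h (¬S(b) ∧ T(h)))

∃e ∃g ∃d ∃b ∀h (S(e) ∧ (¬S(g) ∨ S(d)) ∨ S(b) ∨ ¬T(h))

First replace A → B with ¬A ∨ B.
  ¬(¬(∃e S(e)) ∨ ¬(∃g ∃d (¬S(g) ∨ S(d)))) ∨ ¬(∀b ∃h (¬S(b) ∧ T(h)))
Push ¬ through the quantifiers and connectives to reach negation normal form:
  (∃e S(e)) ∧ (∃g ∃d (¬S(g) ∨ S(d))) ∨ (∃b ∀h (S(b) ∨ ¬T(h)))
Pull the quantifiers to the front (each side's bound variable is not free in the other side):
  ∃e ∃g ∃d ∃b ∀h (S(e) ∧ (¬S(g) ∨ S(d)) ∨ S(b) ∨ ¬T(h))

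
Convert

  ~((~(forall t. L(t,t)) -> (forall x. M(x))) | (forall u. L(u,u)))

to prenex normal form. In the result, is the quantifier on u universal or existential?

Rewrite implications/biconditionals: A → B as ¬A ∨ B.
  ~(~~(forall t. L(t,t)) | (forall x. M(x)) | (forall u. L(u,u)))
Drive negations inward (¬∀x A ≡ ∃x ¬A, ¬∃x A ≡ ∀x ¬A, De Morgan for ∧/∨):
  (exists t. ~L(t,t)) & (exists x. ~M(x)) & (exists u. ~L(u,u))
All bound variables are already distinct, so no renaming is needed.
Extract every quantifier outward, since the variables are now distinct and don't occur free across branches:
  exists t. exists x. exists u. (~L(t,t) & ~M(x) & ~L(u,u))
The quantifier forall u sits under an odd number of negations (counting the antecedent side of each →), so it flips to exists u.

existential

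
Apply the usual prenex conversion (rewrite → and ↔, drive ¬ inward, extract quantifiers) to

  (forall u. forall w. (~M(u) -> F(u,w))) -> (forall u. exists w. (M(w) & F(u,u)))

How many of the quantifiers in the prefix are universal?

1

First replace A → B with ¬A ∨ B.
  ~(forall u. forall w. (~~M(u) | F(u,w))) | (forall u. exists w. (M(w) & F(u,u)))
Drive negations inward (¬∀x A ≡ ∃x ¬A, ¬∃x A ≡ ∀x ¬A, De Morgan for ∧/∨):
  (exists u. exists w. (~M(u) & ~F(u,w))) | (forall u. exists w. (M(w) & F(u,u)))
Standardize variables apart so no two quantifiers bind the same name: u↦v, w↦t.
  (exists u. exists w. (~M(u) & ~F(u,w))) | (forall v. exists t. (M(t) & F(v,v)))
Extract every quantifier outward, since the variables are now distinct and don't occur free across branches:
  exists u. exists w. forall v. exists t. (~M(u) & ~F(u,w) | M(t) & F(v,v))
The prefix is exists u exists w forall v exists t: 1 universal, 3 existential.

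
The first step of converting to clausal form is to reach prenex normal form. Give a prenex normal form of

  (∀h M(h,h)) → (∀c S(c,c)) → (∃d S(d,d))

∃h ∃c ∃d (¬M(h,h) ∨ ¬S(c,c) ∨ S(d,d))

First replace A → B with ¬A ∨ B.
  ¬(∀h M(h,h)) ∨ ¬(∀c S(c,c)) ∨ (∃d S(d,d))
Move each ¬ inward, flipping quantifiers it crosses:
  (∃h ¬M(h,h)) ∨ (∃c ¬S(c,c)) ∨ (∃d S(d,d))
All bound variables are already distinct, so no renaming is needed.
Finally move all quantifiers to the prefix:
  ∃h ∃c ∃d (¬M(h,h) ∨ ¬S(c,c) ∨ S(d,d))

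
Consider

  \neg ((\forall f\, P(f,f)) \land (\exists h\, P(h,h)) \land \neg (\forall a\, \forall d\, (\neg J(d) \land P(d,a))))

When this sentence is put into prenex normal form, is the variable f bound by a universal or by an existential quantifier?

existential

Push ¬ through the quantifiers and connectives to reach negation normal form:
  (\exists f\, \neg P(f,f)) \lor (\forall h\, \neg P(h,h)) \lor (\forall a\, \forall d\, (\neg J(d) \land P(d,a)))
Finally move all quantifiers to the prefix:
  \exists f\, \forall h\, \forall a\, \forall d\, (\neg P(f,f) \lor \neg P(h,h) \lor \neg J(d) \land P(d,a))
The quantifier \forall f sits under an odd number of negations, so it flips to \exists f.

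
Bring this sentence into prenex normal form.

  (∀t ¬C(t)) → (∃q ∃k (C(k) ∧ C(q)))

First replace A → B with ¬A ∨ B.
  ¬(∀t ¬C(t)) ∨ (∃q ∃k (C(k) ∧ C(q)))
Push ¬ through the quantifiers and connectives to reach negation normal form:
  (∃t C(t)) ∨ (∃q ∃k (C(k) ∧ C(q)))
Pull the quantifiers to the front (each side's bound variable is not free in the other side):
  ∃t ∃q ∃k (C(t) ∨ C(k) ∧ C(q))

∃t ∃q ∃k (C(t) ∨ C(k) ∧ C(q))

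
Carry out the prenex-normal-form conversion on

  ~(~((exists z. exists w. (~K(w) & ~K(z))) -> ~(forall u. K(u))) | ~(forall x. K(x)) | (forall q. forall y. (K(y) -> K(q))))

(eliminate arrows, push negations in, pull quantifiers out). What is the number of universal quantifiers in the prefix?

3

Eliminate → and ↔ using ¬ and ∨.
  ~(~(~(exists z. exists w. (~K(w) & ~K(z))) | ~(forall u. K(u))) | ~(forall x. K(x)) | (forall q. forall y. (~K(y) | K(q))))
Push ¬ through the quantifiers and connectives to reach negation normal form:
  ((forall z. forall w. (K(w) | K(z))) | (exists u. ~K(u))) & (forall x. K(x)) & (exists q. exists y. (K(y) & ~K(q)))
Pull the quantifiers to the front (each side's bound variable is not free in the other side):
  forall z. forall w. exists u. forall x. exists q. exists y. ((K(w) | K(z) | ~K(u)) & K(x) & K(y) & ~K(q))
The prefix is forall z forall w exists u forall x exists q exists y: 3 universal, 3 existential.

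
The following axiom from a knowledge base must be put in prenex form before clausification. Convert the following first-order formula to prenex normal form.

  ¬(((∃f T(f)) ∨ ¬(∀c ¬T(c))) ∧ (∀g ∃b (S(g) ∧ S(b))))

Move each ¬ inward, flipping quantifiers it crosses:
  (∀f ¬T(f)) ∧ (∀c ¬T(c)) ∨ (∃g ∀b (¬S(g) ∨ ¬S(b)))
All bound variables are already distinct, so no renaming is needed.
Finally move all quantifiers to the prefix:
  ∀f ∀c ∃g ∀b (¬T(f) ∧ ¬T(c) ∨ ¬S(g) ∨ ¬S(b))

∀f ∀c ∃g ∀b (¬T(f) ∧ ¬T(c) ∨ ¬S(g) ∨ ¬S(b))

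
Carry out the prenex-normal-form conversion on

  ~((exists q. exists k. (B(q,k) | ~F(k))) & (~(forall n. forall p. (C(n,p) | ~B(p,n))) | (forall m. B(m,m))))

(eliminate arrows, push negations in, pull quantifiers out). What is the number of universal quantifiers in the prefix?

Drive negations inward (¬∀x A ≡ ∃x ¬A, ¬∃x A ≡ ∀x ¬A, De Morgan for ∧/∨):
  (forall q. forall k. (~B(q,k) & F(k))) | (forall n. forall p. (C(n,p) | ~B(p,n))) & (exists m. ~B(m,m))
Extract every quantifier outward, since the variables are now distinct and don't occur free across branches:
  forall q. forall k. forall n. forall p. exists m. (~B(q,k) & F(k) | (C(n,p) | ~B(p,n)) & ~B(m,m))
The prefix is forall q forall k forall n forall p exists m: 4 universal, 1 existential.

4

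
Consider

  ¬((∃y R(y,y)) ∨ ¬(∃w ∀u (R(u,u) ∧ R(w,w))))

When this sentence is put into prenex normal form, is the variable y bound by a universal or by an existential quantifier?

Drive negations inward (¬∀x A ≡ ∃x ¬A, ¬∃x A ≡ ∀x ¬A, De Morgan for ∧/∨):
  (∀y ¬R(y,y)) ∧ (∃w ∀u (R(u,u) ∧ R(w,w)))
Pull the quantifiers to the front (each side's bound variable is not free in the other side):
  ∀y ∃w ∀u (¬R(y,y) ∧ R(u,u) ∧ R(w,w))
The quantifier ∃y sits under an odd number of negations, so it flips to ∀y.

universal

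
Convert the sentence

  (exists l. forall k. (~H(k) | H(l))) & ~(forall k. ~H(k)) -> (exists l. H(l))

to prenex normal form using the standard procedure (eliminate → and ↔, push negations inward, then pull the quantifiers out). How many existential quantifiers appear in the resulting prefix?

2

Rewrite implications/biconditionals: A → B as ¬A ∨ B.
  ~((exists l. forall k. (~H(k) | H(l))) & ~(forall k. ~H(k))) | (exists l. H(l))
Push ¬ through the quantifiers and connectives to reach negation normal form:
  (forall l. exists k. (H(k) & ~H(l))) | (forall k. ~H(k)) | (exists l. H(l))
Rename bound variables to avoid capture: k↦u1, l↦z.
  (forall l. exists k. (H(k) & ~H(l))) | (forall u1. ~H(u1)) | (exists z. H(z))
Pull the quantifiers to the front (each side's bound variable is not free in the other side):
  forall l. exists k. forall u1. exists z. (H(k) & ~H(l) | ~H(u1) | H(z))
The prefix is forall l exists k forall u1 exists z: 2 universal, 2 existential.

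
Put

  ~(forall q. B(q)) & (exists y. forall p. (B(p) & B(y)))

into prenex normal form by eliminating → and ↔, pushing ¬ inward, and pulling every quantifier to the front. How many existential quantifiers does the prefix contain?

Move each ¬ inward, flipping quantifiers it crosses:
  (exists q. ~B(q)) & (exists y. forall p. (B(p) & B(y)))
All bound variables are already distinct, so no renaming is needed.
Finally move all quantifiers to the prefix:
  exists q. exists y. forall p. (~B(q) & B(p) & B(y))
The prefix is exists q exists y forall p: 1 universal, 2 existential.

2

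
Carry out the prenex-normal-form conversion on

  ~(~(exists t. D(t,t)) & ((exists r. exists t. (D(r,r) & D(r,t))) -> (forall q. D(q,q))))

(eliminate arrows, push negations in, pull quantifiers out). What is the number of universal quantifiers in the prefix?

0

First replace A → B with ¬A ∨ B.
  ~(~(exists t. D(t,t)) & (~(exists r. exists t. (D(r,r) & D(r,t))) | (forall q. D(q,q))))
Drive negations inward (¬∀x A ≡ ∃x ¬A, ¬∃x A ≡ ∀x ¬A, De Morgan for ∧/∨):
  (exists t. D(t,t)) | (exists r. exists t. (D(r,r) & D(r,t))) & (exists q. ~D(q,q))
Give each quantifier a distinct variable: t↦u.
  (exists t. D(t,t)) | (exists r. exists u. (D(r,r) & D(r,u))) & (exists q. ~D(q,q))
Pull the quantifiers to the front (each side's bound variable is not free in the other side):
  exists t. exists r. exists u. exists q. (D(t,t) | D(r,r) & D(r,u) & ~D(q,q))
The prefix is exists t exists r exists u exists q: 0 universal, 4 existential.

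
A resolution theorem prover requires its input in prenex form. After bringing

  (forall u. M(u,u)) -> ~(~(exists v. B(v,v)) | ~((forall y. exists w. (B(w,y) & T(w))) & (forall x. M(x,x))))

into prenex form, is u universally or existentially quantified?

Rewrite implications/biconditionals: A → B as ¬A ∨ B.
  ~(forall u. M(u,u)) | ~(~(exists v. B(v,v)) | ~((forall y. exists w. (B(w,y) & T(w))) & (forall x. M(x,x))))
Push ¬ through the quantifiers and connectives to reach negation normal form:
  (exists u. ~M(u,u)) | (exists v. B(v,v)) & (forall y. exists w. (B(w,y) & T(w))) & (forall x. M(x,x))
All bound variables are already distinct, so no renaming is needed.
Extract every quantifier outward, since the variables are now distinct and don't occur free across branches:
  exists u. exists v. forall y. exists w. forall x. (~M(u,u) | B(v,v) & B(w,y) & T(w) & M(x,x))
The quantifier forall u sits under an odd number of negations (counting the antecedent side of each →), so it flips to exists u.

existential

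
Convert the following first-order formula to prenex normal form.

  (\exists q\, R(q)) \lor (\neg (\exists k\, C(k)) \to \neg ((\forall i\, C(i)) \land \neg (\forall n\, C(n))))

First replace A → B with ¬A ∨ B.
  (\exists q\, R(q)) \lor \neg \neg (\exists k\, C(k)) \lor \neg ((\forall i\, C(i)) \land \neg (\forall n\, C(n)))
Move each ¬ inward, flipping quantifiers it crosses:
  (\exists q\, R(q)) \lor (\exists k\, C(k)) \lor (\exists i\, \neg C(i)) \lor (\forall n\, C(n))
All bound variables are already distinct, so no renaming is needed.
Pull the quantifiers to the front (each side's bound variable is not free in the other side):
  \exists q\, \exists k\, \exists i\, \forall n\, (R(q) \lor C(k) \lor \neg C(i) \lor C(n))

\exists q\, \exists k\, \exists i\, \forall n\, (R(q) \lor C(k) \lor \neg C(i) \lor C(n))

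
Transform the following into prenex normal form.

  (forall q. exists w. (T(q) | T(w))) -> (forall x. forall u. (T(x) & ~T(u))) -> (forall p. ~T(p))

Eliminate → and ↔ using ¬ and ∨.
  ~(forall q. exists w. (T(q) | T(w))) | ~(forall x. forall u. (T(x) & ~T(u))) | (forall p. ~T(p))
Push ¬ through the quantifiers and connectives to reach negation normal form:
  (exists q. forall w. (~T(q) & ~T(w))) | (exists x. exists u. (~T(x) | T(u))) | (forall p. ~T(p))
All bound variables are already distinct, so no renaming is needed.
Extract every quantifier outward, since the variables are now distinct and don't occur free across branches:
  exists q. forall w. exists x. exists u. forall p. (~T(q) & ~T(w) | ~T(x) | T(u) | ~T(p))

exists q. forall w. exists x. exists u. forall p. (~T(q) & ~T(w) | ~T(x) | T(u) | ~T(p))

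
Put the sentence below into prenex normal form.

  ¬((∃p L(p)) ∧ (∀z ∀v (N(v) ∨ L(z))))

∀p ∃z ∃v (¬L(p) ∨ ¬N(v) ∧ ¬L(z))

Drive negations inward (¬∀x A ≡ ∃x ¬A, ¬∃x A ≡ ∀x ¬A, De Morgan for ∧/∨):
  (∀p ¬L(p)) ∨ (∃z ∃v (¬N(v) ∧ ¬L(z)))
All bound variables are already distinct, so no renaming is needed.
Pull the quantifiers to the front (each side's bound variable is not free in the other side):
  ∀p ∃z ∃v (¬L(p) ∨ ¬N(v) ∧ ¬L(z))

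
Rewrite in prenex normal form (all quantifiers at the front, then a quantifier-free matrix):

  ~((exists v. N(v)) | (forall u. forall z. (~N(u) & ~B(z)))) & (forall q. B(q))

forall v. exists u. exists z. forall q. (~N(v) & (N(u) | B(z)) & B(q))

Drive negations inward (¬∀x A ≡ ∃x ¬A, ¬∃x A ≡ ∀x ¬A, De Morgan for ∧/∨):
  (forall v. ~N(v)) & (exists u. exists z. (N(u) | B(z))) & (forall q. B(q))
All bound variables are already distinct, so no renaming is needed.
Finally move all quantifiers to the prefix:
  forall v. exists u. exists z. forall q. (~N(v) & (N(u) | B(z)) & B(q))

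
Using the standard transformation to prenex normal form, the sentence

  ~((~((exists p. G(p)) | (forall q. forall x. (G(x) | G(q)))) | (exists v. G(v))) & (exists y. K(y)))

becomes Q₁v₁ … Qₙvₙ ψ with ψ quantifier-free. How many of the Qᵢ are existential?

Push ¬ through the quantifiers and connectives to reach negation normal form:
  ((exists p. G(p)) | (forall q. forall x. (G(x) | G(q)))) & (forall v. ~G(v)) | (forall y. ~K(y))
Extract every quantifier outward, since the variables are now distinct and don't occur free across branches:
  exists p. forall q. forall x. forall v. forall y. ((G(p) | G(x) | G(q)) & ~G(v) | ~K(y))
The prefix is exists p forall q forall x forall v forall y: 4 universal, 1 existential.

1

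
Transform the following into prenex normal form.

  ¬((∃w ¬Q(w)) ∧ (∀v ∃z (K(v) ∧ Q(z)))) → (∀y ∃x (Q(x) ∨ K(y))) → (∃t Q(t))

∃w ∀v ∃z ∃y ∀x ∃t (¬Q(w) ∧ K(v) ∧ Q(z) ∨ ¬Q(x) ∧ ¬K(y) ∨ Q(t))

Rewrite implications/biconditionals: A → B as ¬A ∨ B.
  ¬¬((∃w ¬Q(w)) ∧ (∀v ∃z (K(v) ∧ Q(z)))) ∨ ¬(∀y ∃x (Q(x) ∨ K(y))) ∨ (∃t Q(t))
Push ¬ through the quantifiers and connectives to reach negation normal form:
  (∃w ¬Q(w)) ∧ (∀v ∃z (K(v) ∧ Q(z))) ∨ (∃y ∀x (¬Q(x) ∧ ¬K(y))) ∨ (∃t Q(t))
Extract every quantifier outward, since the variables are now distinct and don't occur free across branches:
  ∃w ∀v ∃z ∃y ∀x ∃t (¬Q(w) ∧ K(v) ∧ Q(z) ∨ ¬Q(x) ∧ ¬K(y) ∨ Q(t))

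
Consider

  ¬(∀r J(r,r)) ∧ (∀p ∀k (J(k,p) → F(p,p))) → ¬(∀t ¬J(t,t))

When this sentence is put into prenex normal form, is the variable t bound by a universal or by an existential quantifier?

Rewrite implications/biconditionals: A → B as ¬A ∨ B.
  ¬(¬(∀r J(r,r)) ∧ (∀p ∀k (¬J(k,p) ∨ F(p,p)))) ∨ ¬(∀t ¬J(t,t))
Move each ¬ inward, flipping quantifiers it crosses:
  (∀r J(r,r)) ∨ (∃p ∃k (J(k,p) ∧ ¬F(p,p))) ∨ (∃t J(t,t))
All bound variables are already distinct, so no renaming is needed.
Pull the quantifiers to the front (each side's bound variable is not free in the other side):
  ∀r ∃p ∃k ∃t (J(r,r) ∨ J(k,p) ∧ ¬F(p,p) ∨ J(t,t))
The quantifier ∀t sits under an odd number of negations (counting the antecedent side of each →), so it flips to ∃t.

existential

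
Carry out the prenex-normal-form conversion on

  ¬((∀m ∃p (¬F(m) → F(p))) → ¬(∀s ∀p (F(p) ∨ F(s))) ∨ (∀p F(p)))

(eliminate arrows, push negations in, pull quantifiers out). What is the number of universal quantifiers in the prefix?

First replace A → B with ¬A ∨ B.
  ¬(¬(∀m ∃p (¬¬F(m) ∨ F(p))) ∨ ¬(∀s ∀p (F(p) ∨ F(s))) ∨ (∀p F(p)))
Push ¬ through the quantifiers and connectives to reach negation normal form:
  (∀m ∃p (F(m) ∨ F(p))) ∧ (∀s ∀p (F(p) ∨ F(s))) ∧ (∃p ¬F(p))
Rename bound variables to avoid capture: p↦v, p↦r.
  (∀m ∃p (F(m) ∨ F(p))) ∧ (∀s ∀v (F(v) ∨ F(s))) ∧ (∃r ¬F(r))
Finally move all quantifiers to the prefix:
  ∀m ∃p ∀s ∀v ∃r ((F(m) ∨ F(p)) ∧ (F(v) ∨ F(s)) ∧ ¬F(r))
The prefix is ∀m ∃p ∀s ∀v ∃r: 3 universal, 2 existential.

3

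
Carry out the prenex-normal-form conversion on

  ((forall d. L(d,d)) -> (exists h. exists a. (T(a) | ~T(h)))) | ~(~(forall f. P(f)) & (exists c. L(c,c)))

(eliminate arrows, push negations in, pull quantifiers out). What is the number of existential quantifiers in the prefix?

3

Eliminate → and ↔ using ¬ and ∨.
  ~(forall d. L(d,d)) | (exists h. exists a. (T(a) | ~T(h))) | ~(~(forall f. P(f)) & (exists c. L(c,c)))
Move each ¬ inward, flipping quantifiers it crosses:
  (exists d. ~L(d,d)) | (exists h. exists a. (T(a) | ~T(h))) | (forall f. P(f)) | (forall c. ~L(c,c))
Pull the quantifiers to the front (each side's bound variable is not free in the other side):
  exists d. exists h. exists a. forall f. forall c. (~L(d,d) | T(a) | ~T(h) | P(f) | ~L(c,c))
The prefix is exists d exists h exists a forall f forall c: 2 universal, 3 existential.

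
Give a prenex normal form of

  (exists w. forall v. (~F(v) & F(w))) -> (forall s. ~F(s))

Eliminate → and ↔ using ¬ and ∨.
  ~(exists w. forall v. (~F(v) & F(w))) | (forall s. ~F(s))
Drive negations inward (¬∀x A ≡ ∃x ¬A, ¬∃x A ≡ ∀x ¬A, De Morgan for ∧/∨):
  (forall w. exists v. (F(v) | ~F(w))) | (forall s. ~F(s))
All bound variables are already distinct, so no renaming is needed.
Finally move all quantifiers to the prefix:
  forall w. exists v. forall s. (F(v) | ~F(w) | ~F(s))

forall w. exists v. forall s. (F(v) | ~F(w) | ~F(s))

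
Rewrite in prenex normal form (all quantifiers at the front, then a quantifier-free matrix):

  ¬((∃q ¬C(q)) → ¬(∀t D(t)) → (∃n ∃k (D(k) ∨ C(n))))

∃q ∃t ∀n ∀k (¬C(q) ∧ ¬D(t) ∧ ¬D(k) ∧ ¬C(n))

First replace A → B with ¬A ∨ B.
  ¬(¬(∃q ¬C(q)) ∨ ¬¬(∀t D(t)) ∨ (∃n ∃k (D(k) ∨ C(n))))
Drive negations inward (¬∀x A ≡ ∃x ¬A, ¬∃x A ≡ ∀x ¬A, De Morgan for ∧/∨):
  (∃q ¬C(q)) ∧ (∃t ¬D(t)) ∧ (∀n ∀k (¬D(k) ∧ ¬C(n)))
Finally move all quantifiers to the prefix:
  ∃q ∃t ∀n ∀k (¬C(q) ∧ ¬D(t) ∧ ¬D(k) ∧ ¬C(n))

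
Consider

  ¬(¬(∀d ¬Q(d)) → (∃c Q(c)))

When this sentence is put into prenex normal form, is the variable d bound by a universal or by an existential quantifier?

existential

Rewrite implications/biconditionals: A → B as ¬A ∨ B.
  ¬(¬¬(∀d ¬Q(d)) ∨ (∃c Q(c)))
Move each ¬ inward, flipping quantifiers it crosses:
  (∃d Q(d)) ∧ (∀c ¬Q(c))
Extract every quantifier outward, since the variables are now distinct and don't occur free across branches:
  ∃d ∀c (Q(d) ∧ ¬Q(c))
The quantifier ∀d sits under an odd number of negations (counting the antecedent side of each →), so it flips to ∃d.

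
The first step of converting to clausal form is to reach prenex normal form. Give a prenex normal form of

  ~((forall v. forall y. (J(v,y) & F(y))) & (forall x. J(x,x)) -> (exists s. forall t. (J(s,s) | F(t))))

Eliminate → and ↔ using ¬ and ∨.
  ~(~((forall v. forall y. (J(v,y) & F(y))) & (forall x. J(x,x))) | (exists s. forall t. (J(s,s) | F(t))))
Drive negations inward (¬∀x A ≡ ∃x ¬A, ¬∃x A ≡ ∀x ¬A, De Morgan for ∧/∨):
  (forall v. forall y. (J(v,y) & F(y))) & (forall x. J(x,x)) & (forall s. exists t. (~J(s,s) & ~F(t)))
Pull the quantifiers to the front (each side's bound variable is not free in the other side):
  forall v. forall y. forall x. forall s. exists t. (J(v,y) & F(y) & J(x,x) & ~J(s,s) & ~F(t))

forall v. forall y. forall x. forall s. exists t. (J(v,y) & F(y) & J(x,x) & ~J(s,s) & ~F(t))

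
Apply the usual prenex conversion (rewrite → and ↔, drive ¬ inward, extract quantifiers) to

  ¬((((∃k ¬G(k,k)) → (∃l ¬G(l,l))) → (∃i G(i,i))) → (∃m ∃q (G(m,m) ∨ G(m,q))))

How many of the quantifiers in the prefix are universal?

3

First replace A → B with ¬A ∨ B.
  ¬(¬(¬(¬(∃k ¬G(k,k)) ∨ (∃l ¬G(l,l))) ∨ (∃i G(i,i))) ∨ (∃m ∃q (G(m,m) ∨ G(m,q))))
Drive negations inward (¬∀x A ≡ ∃x ¬A, ¬∃x A ≡ ∀x ¬A, De Morgan for ∧/∨):
  ((∃k ¬G(k,k)) ∧ (∀l G(l,l)) ∨ (∃i G(i,i))) ∧ (∀m ∀q (¬G(m,m) ∧ ¬G(m,q)))
All bound variables are already distinct, so no renaming is needed.
Finally move all quantifiers to the prefix:
  ∃k ∀l ∃i ∀m ∀q ((¬G(k,k) ∧ G(l,l) ∨ G(i,i)) ∧ ¬G(m,m) ∧ ¬G(m,q))
The prefix is ∃k ∀l ∃i ∀m ∀q: 3 universal, 2 existential.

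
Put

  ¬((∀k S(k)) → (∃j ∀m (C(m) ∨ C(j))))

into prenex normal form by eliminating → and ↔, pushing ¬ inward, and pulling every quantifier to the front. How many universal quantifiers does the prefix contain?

First replace A → B with ¬A ∨ B.
  ¬(¬(∀k S(k)) ∨ (∃j ∀m (C(m) ∨ C(j))))
Move each ¬ inward, flipping quantifiers it crosses:
  (∀k S(k)) ∧ (∀j ∃m (¬C(m) ∧ ¬C(j)))
All bound variables are already distinct, so no renaming is needed.
Finally move all quantifiers to the prefix:
  ∀k ∀j ∃m (S(k) ∧ ¬C(m) ∧ ¬C(j))
The prefix is ∀k ∀j ∃m: 2 universal, 1 existential.

2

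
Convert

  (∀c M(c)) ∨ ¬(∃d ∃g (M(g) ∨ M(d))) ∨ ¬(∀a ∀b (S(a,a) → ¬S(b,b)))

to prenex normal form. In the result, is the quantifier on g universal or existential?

Eliminate → and ↔ using ¬ and ∨.
  (∀c M(c)) ∨ ¬(∃d ∃g (M(g) ∨ M(d))) ∨ ¬(∀a ∀b (¬S(a,a) ∨ ¬S(b,b)))
Push ¬ through the quantifiers and connectives to reach negation normal form:
  (∀c M(c)) ∨ (∀d ∀g (¬M(g) ∧ ¬M(d))) ∨ (∃a ∃b (S(a,a) ∧ S(b,b)))
All bound variables are already distinct, so no renaming is needed.
Finally move all quantifiers to the prefix:
  ∀c ∀d ∀g ∃a ∃b (M(c) ∨ ¬M(g) ∧ ¬M(d) ∨ S(a,a) ∧ S(b,b))
The quantifier ∃g sits under an odd number of negations (counting the antecedent side of each →), so it flips to ∀g.

universal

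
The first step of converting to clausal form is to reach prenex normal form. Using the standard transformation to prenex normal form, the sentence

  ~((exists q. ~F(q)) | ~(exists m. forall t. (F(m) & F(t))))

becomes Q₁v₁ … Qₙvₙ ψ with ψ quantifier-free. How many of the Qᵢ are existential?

Move each ¬ inward, flipping quantifiers it crosses:
  (forall q. F(q)) & (exists m. forall t. (F(m) & F(t)))
Finally move all quantifiers to the prefix:
  forall q. exists m. forall t. (F(q) & F(m) & F(t))
The prefix is forall q exists m forall t: 2 universal, 1 existential.

1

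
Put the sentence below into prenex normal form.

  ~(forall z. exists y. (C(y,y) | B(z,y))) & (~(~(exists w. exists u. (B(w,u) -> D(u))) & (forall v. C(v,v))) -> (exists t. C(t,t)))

exists z. forall y. forall w. forall u. forall v. exists t. (~C(y,y) & ~B(z,y) & (B(w,u) & ~D(u) & C(v,v) | C(t,t)))

First replace A → B with ¬A ∨ B.
  ~(forall z. exists y. (C(y,y) | B(z,y))) & (~~(~(exists w. exists u. (~B(w,u) | D(u))) & (forall v. C(v,v))) | (exists t. C(t,t)))
Move each ¬ inward, flipping quantifiers it crosses:
  (exists z. forall y. (~C(y,y) & ~B(z,y))) & ((forall w. forall u. (B(w,u) & ~D(u))) & (forall v. C(v,v)) | (exists t. C(t,t)))
All bound variables are already distinct, so no renaming is needed.
Pull the quantifiers to the front (each side's bound variable is not free in the other side):
  exists z. forall y. forall w. forall u. forall v. exists t. (~C(y,y) & ~B(z,y) & (B(w,u) & ~D(u) & C(v,v) | C(t,t)))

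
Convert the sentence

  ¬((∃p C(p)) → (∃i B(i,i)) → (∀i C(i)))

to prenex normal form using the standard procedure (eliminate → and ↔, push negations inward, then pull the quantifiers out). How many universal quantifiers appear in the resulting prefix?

First replace A → B with ¬A ∨ B.
  ¬(¬(∃p C(p)) ∨ ¬(∃i B(i,i)) ∨ (∀i C(i)))
Push ¬ through the quantifiers and connectives to reach negation normal form:
  (∃p C(p)) ∧ (∃i B(i,i)) ∧ (∃i ¬C(i))
Rename bound variables to avoid capture: i↦u.
  (∃p C(p)) ∧ (∃i B(i,i)) ∧ (∃u ¬C(u))
Pull the quantifiers to the front (each side's bound variable is not free in the other side):
  ∃p ∃i ∃u (C(p) ∧ B(i,i) ∧ ¬C(u))
The prefix is ∃p ∃i ∃u: 0 universal, 3 existential.

0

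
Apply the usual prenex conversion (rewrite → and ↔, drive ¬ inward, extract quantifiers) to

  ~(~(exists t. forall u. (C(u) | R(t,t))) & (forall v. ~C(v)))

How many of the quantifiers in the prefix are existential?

Drive negations inward (¬∀x A ≡ ∃x ¬A, ¬∃x A ≡ ∀x ¬A, De Morgan for ∧/∨):
  (exists t. forall u. (C(u) | R(t,t))) | (exists v. C(v))
Extract every quantifier outward, since the variables are now distinct and don't occur free across branches:
  exists t. forall u. exists v. (C(u) | R(t,t) | C(v))
The prefix is exists t forall u exists v: 1 universal, 2 existential.

2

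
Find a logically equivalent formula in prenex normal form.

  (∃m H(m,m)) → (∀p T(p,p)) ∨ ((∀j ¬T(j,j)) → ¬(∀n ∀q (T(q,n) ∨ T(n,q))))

∀m ∀p ∃j ∃n ∃q (¬H(m,m) ∨ T(p,p) ∨ T(j,j) ∨ ¬T(q,n) ∧ ¬T(n,q))

First replace A → B with ¬A ∨ B.
  ¬(∃m H(m,m)) ∨ (∀p T(p,p)) ∨ ¬(∀j ¬T(j,j)) ∨ ¬(∀n ∀q (T(q,n) ∨ T(n,q)))
Move each ¬ inward, flipping quantifiers it crosses:
  (∀m ¬H(m,m)) ∨ (∀p T(p,p)) ∨ (∃j T(j,j)) ∨ (∃n ∃q (¬T(q,n) ∧ ¬T(n,q)))
All bound variables are already distinct, so no renaming is needed.
Finally move all quantifiers to the prefix:
  ∀m ∀p ∃j ∃n ∃q (¬H(m,m) ∨ T(p,p) ∨ T(j,j) ∨ ¬T(q,n) ∧ ¬T(n,q))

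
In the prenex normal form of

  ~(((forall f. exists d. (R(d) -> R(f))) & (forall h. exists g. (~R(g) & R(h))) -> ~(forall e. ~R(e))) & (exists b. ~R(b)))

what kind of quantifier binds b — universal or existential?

universal

First replace A → B with ¬A ∨ B.
  ~((~((forall f. exists d. (~R(d) | R(f))) & (forall h. exists g. (~R(g) & R(h)))) | ~(forall e. ~R(e))) & (exists b. ~R(b)))
Push ¬ through the quantifiers and connectives to reach negation normal form:
  (forall f. exists d. (~R(d) | R(f))) & (forall h. exists g. (~R(g) & R(h))) & (forall e. ~R(e)) | (forall b. R(b))
All bound variables are already distinct, so no renaming is needed.
Extract every quantifier outward, since the variables are now distinct and don't occur free across branches:
  forall f. exists d. forall h. exists g. forall e. forall b. ((~R(d) | R(f)) & ~R(g) & R(h) & ~R(e) | R(b))
The quantifier exists b sits under an odd number of negations (counting the antecedent side of each →), so it flips to forall b.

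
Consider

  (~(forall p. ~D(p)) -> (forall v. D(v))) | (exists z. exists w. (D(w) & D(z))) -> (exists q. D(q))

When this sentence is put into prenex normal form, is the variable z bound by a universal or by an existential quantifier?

Eliminate → and ↔ using ¬ and ∨.
  ~(~~(forall p. ~D(p)) | (forall v. D(v)) | (exists z. exists w. (D(w) & D(z)))) | (exists q. D(q))
Push ¬ through the quantifiers and connectives to reach negation normal form:
  (exists p. D(p)) & (exists v. ~D(v)) & (forall z. forall w. (~D(w) | ~D(z))) | (exists q. D(q))
Pull the quantifiers to the front (each side's bound variable is not free in the other side):
  exists p. exists v. forall z. forall w. exists q. (D(p) & ~D(v) & (~D(w) | ~D(z)) | D(q))
The quantifier exists z sits under an odd number of negations (counting the antecedent side of each →), so it flips to forall z.

universal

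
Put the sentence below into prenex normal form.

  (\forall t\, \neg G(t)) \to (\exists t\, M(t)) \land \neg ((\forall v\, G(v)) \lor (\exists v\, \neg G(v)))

Eliminate → and ↔ using ¬ and ∨.
  \neg (\forall t\, \neg G(t)) \lor (\exists t\, M(t)) \land \neg ((\forall v\, G(v)) \lor (\exists v\, \neg G(v)))
Move each ¬ inward, flipping quantifiers it crosses:
  (\exists t\, G(t)) \lor (\exists t\, M(t)) \land (\exists v\, \neg G(v)) \land (\forall v\, G(v))
Rename bound variables to avoid capture: t↦x1, v↦z1.
  (\exists t\, G(t)) \lor (\exists x1\, M(x1)) \land (\exists v\, \neg G(v)) \land (\forall z1\, G(z1))
Finally move all quantifiers to the prefix:
  \exists t\, \exists x1\, \exists v\, \forall z1\, (G(t) \lor M(x1) \land \neg G(v) \land G(z1))

\exists t\, \exists x1\, \exists v\, \forall z1\, (G(t) \lor M(x1) \land \neg G(v) \land G(z1))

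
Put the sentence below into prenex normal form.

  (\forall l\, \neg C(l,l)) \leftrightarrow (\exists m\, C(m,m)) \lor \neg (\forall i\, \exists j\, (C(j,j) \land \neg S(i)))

Rewrite implications/biconditionals: A → B as ¬A ∨ B; A ↔ B as (¬A ∨ B) ∧ (¬B ∨ A).
  (\neg (\forall l\, \neg C(l,l)) \lor (\exists m\, C(m,m)) \lor \neg (\forall i\, \exists j\, (C(j,j) \land \neg S(i)))) \land (\neg ((\exists m\, C(m,m)) \lor \neg (\forall i\, \exists j\, (C(j,j) \land \neg S(i)))) \lor (\forall l\, \neg C(l,l)))
Move each ¬ inward, flipping quantifiers it crosses:
  ((\exists l\, C(l,l)) \lor (\exists m\, C(m,m)) \lor (\exists i\, \forall j\, (\neg C(j,j) \lor S(i)))) \land ((\forall m\, \neg C(m,m)) \land (\forall i\, \exists j\, (C(j,j) \land \neg S(i))) \lor (\forall l\, \neg C(l,l)))
Rename bound variables to avoid capture: m↦c, i↦u, j↦q, l↦s.
  ((\exists l\, C(l,l)) \lor (\exists m\, C(m,m)) \lor (\exists i\, \forall j\, (\neg C(j,j) \lor S(i)))) \land ((\forall c\, \neg C(c,c)) \land (\forall u\, \exists q\, (C(q,q) \land \neg S(u))) \lor (\forall s\, \neg C(s,s)))
Pull the quantifiers to the front (each side's bound variable is not free in the other side):
  \exists l\, \exists m\, \exists i\, \forall j\, \forall c\, \forall u\, \exists q\, \forall s\, ((C(l,l) \lor C(m,m) \lor \neg C(j,j) \lor S(i)) \land (\neg C(c,c) \land C(q,q) \land \neg S(u) \lor \neg C(s,s)))

\exists l\, \exists m\, \exists i\, \forall j\, \forall c\, \forall u\, \exists q\, \forall s\, ((C(l,l) \lor C(m,m) \lor \neg C(j,j) \lor S(i)) \land (\neg C(c,c) \land C(q,q) \land \neg S(u) \lor \neg C(s,s)))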